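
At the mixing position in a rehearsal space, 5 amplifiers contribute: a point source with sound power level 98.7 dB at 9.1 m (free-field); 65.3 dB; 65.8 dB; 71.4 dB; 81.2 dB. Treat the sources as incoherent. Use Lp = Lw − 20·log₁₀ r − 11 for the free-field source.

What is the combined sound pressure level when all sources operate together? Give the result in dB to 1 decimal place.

82.0 dB

Source at 9.1 m: Lp = 98.7 − 20·log₁₀(9.1) − 11 = 68.5 dB.
Sum in the linear (power) domain: Σ 10^(Lᵢ/10) = 10^(68.5/10) + 10^(65.3/10) + 10^(65.8/10) + 10^(71.4/10) + 10^(81.2/10) = 1.599e+08.
Back to dB: 10·log₁₀ Σ = 82.0 dB.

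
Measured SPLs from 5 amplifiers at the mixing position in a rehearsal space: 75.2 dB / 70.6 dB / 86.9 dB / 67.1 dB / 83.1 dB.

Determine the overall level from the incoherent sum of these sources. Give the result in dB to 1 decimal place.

Converting to relative power and adding: 10^(75.2/10) + 10^(70.6/10) + 10^(86.9/10) + 10^(67.1/10) + 10^(83.1/10) = 7.437e+08.
L_total = 10·log₁₀(7.437e+08) = 88.7 dB.

88.7 dB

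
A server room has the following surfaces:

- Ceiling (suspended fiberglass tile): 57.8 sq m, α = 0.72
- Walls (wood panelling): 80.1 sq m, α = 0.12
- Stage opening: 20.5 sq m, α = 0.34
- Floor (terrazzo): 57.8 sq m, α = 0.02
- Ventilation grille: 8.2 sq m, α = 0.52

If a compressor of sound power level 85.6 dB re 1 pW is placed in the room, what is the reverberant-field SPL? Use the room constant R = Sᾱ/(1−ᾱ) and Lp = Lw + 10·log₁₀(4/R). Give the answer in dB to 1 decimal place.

Σ(Sᵢαᵢ) = 57.8×0.72 + 80.1×0.12 + 20.5×0.34 + 57.8×0.02 + 8.2×0.52 = 63.618; total area S = 224.4 sq m.
ᾱ = 0.2835, so room constant R = A/(1−ᾱ) = 88.790 sq m.
Lp = Lw + 10 log₁₀(4/R) = 85.6 -13.46 = 72.1 dB.

72.1 dB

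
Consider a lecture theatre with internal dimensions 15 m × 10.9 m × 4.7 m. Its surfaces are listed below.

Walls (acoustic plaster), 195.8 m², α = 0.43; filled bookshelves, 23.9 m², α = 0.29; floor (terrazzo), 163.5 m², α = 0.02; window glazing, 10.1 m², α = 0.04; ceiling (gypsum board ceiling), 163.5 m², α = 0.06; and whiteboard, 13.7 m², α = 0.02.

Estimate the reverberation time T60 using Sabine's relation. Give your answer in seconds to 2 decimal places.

Total absorption A = 195.8*0.43 + 23.9*0.29 + 163.5*0.02 + 10.1*0.04 + 163.5*0.06 + 13.7*0.02
  = 84.194 + 6.931 + 3.270 + 0.404 + 9.810 + 0.274 = 104.883 m² sabins.
Room volume: 768.45 m³.
T = 0.161 V/A = 0.161·768.45/104.883 = 1.18 s.

1.18 s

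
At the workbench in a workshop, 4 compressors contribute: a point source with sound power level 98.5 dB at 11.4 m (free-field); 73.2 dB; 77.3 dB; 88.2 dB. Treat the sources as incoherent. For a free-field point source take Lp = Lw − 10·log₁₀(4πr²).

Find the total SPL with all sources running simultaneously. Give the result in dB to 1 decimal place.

88.7 dB

Source at 11.4 m: Lp = 98.5 − 10·log₁₀(4π·11.4²) = 98.5 − 10·log₁₀(1633.126) = 66.4 dB.
Sum in the linear (power) domain: Σ 10^(Lᵢ/10) = 10^(66.4/10) + 10^(73.2/10) + 10^(77.3/10) + 10^(88.2/10) = 7.397e+08.
L_total = 10·log₁₀(7.397e+08) = 88.7 dB.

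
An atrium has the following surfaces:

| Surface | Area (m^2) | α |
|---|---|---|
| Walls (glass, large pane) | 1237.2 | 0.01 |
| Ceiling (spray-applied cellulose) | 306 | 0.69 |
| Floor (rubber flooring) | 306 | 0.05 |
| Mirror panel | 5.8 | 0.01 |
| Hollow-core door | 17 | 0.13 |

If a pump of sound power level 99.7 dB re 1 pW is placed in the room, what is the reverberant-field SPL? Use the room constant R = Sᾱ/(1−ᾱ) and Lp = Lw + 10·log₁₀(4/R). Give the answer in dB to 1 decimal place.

81.3 dB

A = 241.080 sabins; S = 1872.0 m^2.
ᾱ = 0.1288, so room constant R = A/(1−ᾱ) = 276.722 m^2.
Lp = Lw + 10 log₁₀(4/R) = 99.7 -18.40 = 81.3 dB.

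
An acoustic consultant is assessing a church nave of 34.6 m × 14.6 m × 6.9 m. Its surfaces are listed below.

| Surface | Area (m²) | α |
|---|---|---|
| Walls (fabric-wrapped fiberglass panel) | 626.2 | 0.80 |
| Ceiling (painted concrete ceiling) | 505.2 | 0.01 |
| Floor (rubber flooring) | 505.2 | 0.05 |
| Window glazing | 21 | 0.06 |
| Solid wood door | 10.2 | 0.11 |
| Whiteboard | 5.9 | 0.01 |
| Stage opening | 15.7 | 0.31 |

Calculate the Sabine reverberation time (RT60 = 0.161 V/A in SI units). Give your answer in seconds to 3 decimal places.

A = Σ Sᵢαᵢ = 626.2*0.80 + 505.2*0.01 + 505.2*0.05 + 21*0.06 + 10.2*0.11 + 5.9*0.01 + 15.7*0.31 = 538.580 sabins.
V = 34.6·14.6·6.9 = 3485.604 m³.
Sabine: RT60 = 0.161 × 3485.604 / 538.580 = 1.042 s.

1.042 s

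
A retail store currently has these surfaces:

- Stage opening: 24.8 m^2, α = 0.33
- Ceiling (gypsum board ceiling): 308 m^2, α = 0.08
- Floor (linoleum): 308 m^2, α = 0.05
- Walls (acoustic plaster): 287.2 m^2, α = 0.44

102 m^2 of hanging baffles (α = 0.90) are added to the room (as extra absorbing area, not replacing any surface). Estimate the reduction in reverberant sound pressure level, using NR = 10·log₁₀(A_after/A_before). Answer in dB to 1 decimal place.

1.8 dB

Summing Sᵢαᵢ: 8.184 + 24.640 + 15.400 + 126.368 → A_before = 174.592 sabins.
Added absorption = 102 × 0.90 = 91.800 sabins.
A_after = 174.592 + 91.800 = 266.392 sabins.
NR = 10·log₁₀(266.392/174.592) = 1.8 dB.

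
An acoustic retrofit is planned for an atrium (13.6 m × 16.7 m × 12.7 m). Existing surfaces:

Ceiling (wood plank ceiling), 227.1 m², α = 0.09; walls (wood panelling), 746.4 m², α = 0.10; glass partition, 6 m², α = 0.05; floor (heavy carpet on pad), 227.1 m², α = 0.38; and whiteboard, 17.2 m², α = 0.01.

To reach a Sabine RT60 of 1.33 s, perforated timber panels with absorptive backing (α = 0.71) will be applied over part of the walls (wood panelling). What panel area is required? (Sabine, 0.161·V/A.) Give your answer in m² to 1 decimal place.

274.3

Equivalent absorption area: A₁ = 227.1×0.09 + 746.4×0.10 + 6×0.05 + 227.1×0.38 + 17.2×0.01 = 181.849 m².
Required A₂ = 0.161·2884.424/1.33 = 349.167 sabins.
ΔA needed = 349.167 − 181.849 = 167.318 sabins.
Net gain per m²: Δα = 0.71 − 0.10 = 0.61.
Panel area = 167.318 / 0.61 = 274.3 m².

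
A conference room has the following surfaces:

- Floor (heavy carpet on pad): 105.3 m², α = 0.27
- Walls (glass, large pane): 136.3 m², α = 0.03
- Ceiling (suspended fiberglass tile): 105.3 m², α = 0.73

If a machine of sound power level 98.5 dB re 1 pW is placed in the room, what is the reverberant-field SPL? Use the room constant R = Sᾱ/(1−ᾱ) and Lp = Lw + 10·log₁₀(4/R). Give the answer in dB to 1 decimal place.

82.5 dB

A = 109.389 sabins; S = 346.9 m².
ᾱ = 0.3153, so room constant R = A/(1−ᾱ) = 159.762 m².
Lp = Lw + 10 log₁₀(4/R) = 98.5 -16.01 = 82.5 dB.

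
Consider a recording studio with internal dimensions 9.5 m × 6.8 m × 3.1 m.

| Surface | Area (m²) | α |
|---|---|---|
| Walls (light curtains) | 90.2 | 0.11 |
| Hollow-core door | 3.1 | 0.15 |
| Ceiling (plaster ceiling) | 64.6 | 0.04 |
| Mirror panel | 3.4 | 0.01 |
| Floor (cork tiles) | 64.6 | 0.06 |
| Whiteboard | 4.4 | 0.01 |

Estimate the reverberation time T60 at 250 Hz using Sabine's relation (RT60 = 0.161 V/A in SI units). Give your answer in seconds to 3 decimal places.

1.905 sec

Summing Sᵢαᵢ: 9.922 + 0.465 + 2.584 + 0.034 + 3.876 + 0.044 → A = 16.925 sabins.
Room volume: 200.26 m³.
RT60 = 0.161 · V / A = 0.161 × 200.26 / 16.925 = 1.905 s.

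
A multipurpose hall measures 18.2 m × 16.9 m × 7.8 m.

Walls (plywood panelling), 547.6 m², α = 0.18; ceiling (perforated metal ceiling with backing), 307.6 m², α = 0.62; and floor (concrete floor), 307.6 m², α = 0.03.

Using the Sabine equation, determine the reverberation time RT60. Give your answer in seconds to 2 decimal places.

A = Σ Sᵢαᵢ = 547.6*0.18 + 307.6*0.62 + 307.6*0.03 = 298.508 sabins.
Room volume: 2399.124 m³.
T = 0.161 V/A = 0.161·2399.124/298.508 = 1.29 s.

1.29 s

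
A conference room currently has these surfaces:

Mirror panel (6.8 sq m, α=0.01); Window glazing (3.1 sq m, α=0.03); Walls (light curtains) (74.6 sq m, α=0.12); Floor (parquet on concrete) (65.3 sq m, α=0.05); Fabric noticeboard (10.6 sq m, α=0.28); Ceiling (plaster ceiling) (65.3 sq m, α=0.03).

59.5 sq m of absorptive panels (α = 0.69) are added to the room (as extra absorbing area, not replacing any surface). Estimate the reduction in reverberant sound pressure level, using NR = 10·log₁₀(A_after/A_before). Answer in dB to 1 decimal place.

5.3 dB

Summing Sᵢαᵢ: 0.068 + 0.093 + 8.952 + 3.265 + 2.968 + 1.959 → A_before = 17.305 sabins.
Added absorption = 59.5 × 0.69 = 41.055 sabins.
New total A_after = 58.360 sabins.
NR = 10·log₁₀(58.360/17.305) = 5.3 dB.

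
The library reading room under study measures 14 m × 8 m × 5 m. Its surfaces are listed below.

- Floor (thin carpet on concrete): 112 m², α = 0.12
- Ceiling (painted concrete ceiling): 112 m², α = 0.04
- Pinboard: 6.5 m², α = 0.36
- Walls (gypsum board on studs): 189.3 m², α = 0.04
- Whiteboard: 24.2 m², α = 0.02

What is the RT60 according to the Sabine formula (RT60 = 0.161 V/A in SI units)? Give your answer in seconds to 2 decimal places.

3.18 s

Summing Sᵢαᵢ: 13.440 + 4.480 + 2.340 + 7.572 + 0.484 → A = 28.316 sabins.
Room volume: 560 m³.
Sabine: RT60 = 0.161 × 560 / 28.316 = 3.18 s.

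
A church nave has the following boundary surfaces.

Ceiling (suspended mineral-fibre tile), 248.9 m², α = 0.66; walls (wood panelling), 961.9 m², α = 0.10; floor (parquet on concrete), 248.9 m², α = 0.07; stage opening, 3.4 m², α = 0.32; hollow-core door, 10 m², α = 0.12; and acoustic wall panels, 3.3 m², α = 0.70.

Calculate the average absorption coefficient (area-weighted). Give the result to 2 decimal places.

0.19

S = Σ Sᵢ = 248.9 + 961.9 + 248.9 + 3.4 + 10 + 3.3 = 1476.4 m².
Σ(Sᵢαᵢ) = 248.9*0.66 + 961.9*0.10 + 248.9*0.07 + 3.4*0.32 + 10*0.12 + 3.3*0.70 = 282.485.
ᾱ = A/S = 0.19.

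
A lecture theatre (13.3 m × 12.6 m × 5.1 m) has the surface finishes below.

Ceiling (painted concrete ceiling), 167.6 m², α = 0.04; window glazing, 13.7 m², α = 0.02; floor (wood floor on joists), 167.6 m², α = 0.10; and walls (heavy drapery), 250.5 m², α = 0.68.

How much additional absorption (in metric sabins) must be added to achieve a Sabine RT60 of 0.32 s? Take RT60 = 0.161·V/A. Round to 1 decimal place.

235.9 sabins

Total absorption A₁ = 167.6×0.04 + 13.7×0.02 + 167.6×0.10 + 250.5×0.68
  = 6.704 + 0.274 + 16.760 + 170.340 = 194.078 m² sabins.
For T = 0.32 s, need A₂ = 0.161·V/T = 0.161·854.658/0.32 = 430.000 sabins.
ΔA = A₂ − A₁ = 430.000 − 194.078 = 235.9 sabins.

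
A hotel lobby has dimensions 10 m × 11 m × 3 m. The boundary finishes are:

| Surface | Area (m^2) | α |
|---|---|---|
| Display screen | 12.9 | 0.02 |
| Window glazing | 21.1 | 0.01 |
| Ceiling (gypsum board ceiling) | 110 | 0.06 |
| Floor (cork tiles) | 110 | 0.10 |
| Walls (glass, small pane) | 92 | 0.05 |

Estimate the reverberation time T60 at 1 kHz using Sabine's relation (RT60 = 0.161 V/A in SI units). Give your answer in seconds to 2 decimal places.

2.34 s

Equivalent absorption area: A = 12.9×0.02 + 21.1×0.01 + 110×0.06 + 110×0.10 + 92×0.05 = 22.669 m^2.
Room volume: 330 m³.
RT60 = 0.161 · V / A = 0.161 × 330 / 22.669 = 2.34 s.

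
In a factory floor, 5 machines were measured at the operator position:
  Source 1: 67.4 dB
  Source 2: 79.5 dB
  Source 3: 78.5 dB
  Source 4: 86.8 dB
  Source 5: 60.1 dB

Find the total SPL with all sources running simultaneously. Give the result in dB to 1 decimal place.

Sum in the linear (power) domain: Σ 10^(Lᵢ/10) = 10^(67.4/10) + 10^(79.5/10) + 10^(78.5/10) + 10^(86.8/10) + 10^(60.1/10) = 6.451e+08.
Combined level = 10 log₁₀(6.451e+08) = 88.1 dB.

88.1 dB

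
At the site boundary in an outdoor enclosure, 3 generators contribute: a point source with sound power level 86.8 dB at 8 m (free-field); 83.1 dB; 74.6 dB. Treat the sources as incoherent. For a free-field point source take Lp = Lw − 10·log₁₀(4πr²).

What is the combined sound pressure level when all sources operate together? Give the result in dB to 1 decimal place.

Source at 8 m: Lp = 86.8 − 10·log₁₀(4π·8²) = 86.8 − 10·log₁₀(804.248) = 57.7 dB.
Σ 10^(Lᵢ/10) = 2.336e+08.
Back to dB: 10·log₁₀ Σ = 83.7 dB.

83.7 dB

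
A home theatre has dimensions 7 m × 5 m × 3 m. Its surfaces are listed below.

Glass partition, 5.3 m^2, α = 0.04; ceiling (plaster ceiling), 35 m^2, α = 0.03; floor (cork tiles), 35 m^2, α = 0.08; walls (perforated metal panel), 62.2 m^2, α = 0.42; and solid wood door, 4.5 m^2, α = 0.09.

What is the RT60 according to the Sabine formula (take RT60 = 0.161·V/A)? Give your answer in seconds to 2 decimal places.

0.55 sec

Summing Sᵢαᵢ: 0.212 + 1.050 + 2.800 + 26.124 + 0.405 → A = 30.591 sabins.
Room volume: 105 m³.
RT60 = 0.161 · V / A = 0.161 × 105 / 30.591 = 0.55 s.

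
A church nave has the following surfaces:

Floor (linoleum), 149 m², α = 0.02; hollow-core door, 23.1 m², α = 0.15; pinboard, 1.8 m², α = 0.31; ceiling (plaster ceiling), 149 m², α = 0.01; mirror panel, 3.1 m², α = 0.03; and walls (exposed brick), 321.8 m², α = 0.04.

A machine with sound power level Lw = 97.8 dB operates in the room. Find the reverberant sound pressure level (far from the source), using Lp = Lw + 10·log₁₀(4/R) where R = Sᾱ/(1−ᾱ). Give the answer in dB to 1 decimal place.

A = 21.458 sabins; S = 647.8 m².
ᾱ = 21.458/647.8 = 0.0331; R = Sᾱ/(1−ᾱ) = 21.458/(1−0.0331) = 22.193 m².
Lp = Lw + 10 log₁₀(4/R) = 97.8 -7.44 = 90.4 dB.

90.4 dB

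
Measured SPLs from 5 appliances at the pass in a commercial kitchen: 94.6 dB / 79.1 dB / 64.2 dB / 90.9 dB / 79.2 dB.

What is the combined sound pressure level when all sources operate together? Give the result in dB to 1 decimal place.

96.3 dB

Converting to relative power and adding: 10^(94.6/10) + 10^(79.1/10) + 10^(64.2/10) + 10^(90.9/10) + 10^(79.2/10) = 4.281e+09.
Back to dB: 10·log₁₀ Σ = 96.3 dB.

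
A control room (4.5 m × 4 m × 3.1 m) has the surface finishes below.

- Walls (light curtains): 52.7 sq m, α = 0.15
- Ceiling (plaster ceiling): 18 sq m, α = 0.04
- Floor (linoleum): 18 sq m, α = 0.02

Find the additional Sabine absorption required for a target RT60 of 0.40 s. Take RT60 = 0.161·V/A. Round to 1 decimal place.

Summing Sᵢαᵢ: 7.905 + 0.720 + 0.360 → A₁ = 8.985 sabins.
Target A₂ = 0.161·55.8/0.40 = 22.459 sabins (V = 55.8 m³).
Additional absorption ΔA = 22.459 − 8.985 = 13.5 sabins.

13.5 sabins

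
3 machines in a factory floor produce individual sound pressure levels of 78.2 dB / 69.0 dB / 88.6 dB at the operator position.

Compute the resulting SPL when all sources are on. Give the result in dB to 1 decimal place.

89.0 dB

Σ 10^(Lᵢ/10) = 7.984e+08.
Combined level = 10 log₁₀(7.984e+08) = 89.0 dB.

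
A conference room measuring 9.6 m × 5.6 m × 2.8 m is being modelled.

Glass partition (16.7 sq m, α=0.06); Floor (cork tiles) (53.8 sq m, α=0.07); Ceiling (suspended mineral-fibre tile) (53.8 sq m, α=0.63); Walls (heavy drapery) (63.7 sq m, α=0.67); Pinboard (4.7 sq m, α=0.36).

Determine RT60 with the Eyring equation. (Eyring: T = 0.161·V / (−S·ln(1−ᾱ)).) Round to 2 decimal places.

0.22 sec

Total surface area S = 16.7 + 53.8 + 53.8 + 63.7 + 4.7 = 192.7 sq m.
Absorption A = 16.7·0.06 + 53.8·0.07 + 53.8·0.63 + 63.7·0.67 + 4.7·0.36 = 83.033 sabins.
Mean coefficient ᾱ = A/S = 0.4309.
−S·ln(1−ᾱ) = −192.7 × ln(1 − 0.4309) = 108.625.
V = 9.6 × 5.6 × 2.8 = 150.528 m³.
RT60 = 0.161 × 150.528 / 108.625 = 0.22 s.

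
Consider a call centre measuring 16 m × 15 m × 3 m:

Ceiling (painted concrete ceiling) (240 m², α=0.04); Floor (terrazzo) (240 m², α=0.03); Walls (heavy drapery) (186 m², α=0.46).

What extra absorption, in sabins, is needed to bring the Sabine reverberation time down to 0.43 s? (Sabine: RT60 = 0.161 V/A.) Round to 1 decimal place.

167.2 sabins

A₁ = Σ Sᵢαᵢ = 240×0.04 + 240×0.03 + 186×0.46 = 102.360 sabins.
For T = 0.43 s, need A₂ = 0.161·V/T = 0.161·720/0.43 = 269.581 sabins.
ΔA = A₂ − A₁ = 269.581 − 102.360 = 167.2 sabins.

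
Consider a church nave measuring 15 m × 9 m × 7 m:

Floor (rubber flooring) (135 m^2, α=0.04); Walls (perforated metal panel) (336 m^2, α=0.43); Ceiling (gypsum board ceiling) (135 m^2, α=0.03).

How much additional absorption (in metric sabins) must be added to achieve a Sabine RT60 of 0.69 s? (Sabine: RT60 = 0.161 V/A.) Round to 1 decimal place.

Total absorption A₁ = 135·0.04 + 336·0.43 + 135·0.03
  = 5.400 + 144.480 + 4.050 = 153.930 m^2 sabins.
V = 945 m³. Required absorption A₂ = 0.161 × 945 / 0.69 = 220.500 sabins.
ΔA = A₂ − A₁ = 220.500 − 153.930 = 66.6 sabins.

66.6 sabins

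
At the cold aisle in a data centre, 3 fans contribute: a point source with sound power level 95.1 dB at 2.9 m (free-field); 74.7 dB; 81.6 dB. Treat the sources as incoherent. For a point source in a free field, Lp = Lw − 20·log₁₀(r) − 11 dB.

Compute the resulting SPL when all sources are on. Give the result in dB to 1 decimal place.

83.1 dB

Source at 2.9 m: Lp = 95.1 − 20·log₁₀(2.9) − 11 = 74.9 dB.
Converting to relative power and adding: 10^(74.9/10) + 10^(74.7/10) + 10^(81.6/10) = 2.05e+08.
Combined level = 10 log₁₀(2.05e+08) = 83.1 dB.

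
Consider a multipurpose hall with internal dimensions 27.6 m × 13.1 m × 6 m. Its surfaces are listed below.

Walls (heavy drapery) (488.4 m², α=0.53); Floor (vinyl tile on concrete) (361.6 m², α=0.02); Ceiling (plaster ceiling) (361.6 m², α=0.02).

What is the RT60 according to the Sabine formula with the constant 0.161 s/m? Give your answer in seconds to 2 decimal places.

1.28 sec

Equivalent absorption area: A = 488.4*0.53 + 361.6*0.02 + 361.6*0.02 = 273.316 m².
Volume V = 27.6 × 13.1 × 6 = 2169.36 m³.
RT60 = 0.161 · V / A = 0.161 × 2169.36 / 273.316 = 1.28 s.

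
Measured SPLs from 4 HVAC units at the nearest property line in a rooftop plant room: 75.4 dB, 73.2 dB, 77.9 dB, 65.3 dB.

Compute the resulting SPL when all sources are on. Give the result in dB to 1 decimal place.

Sum in the linear (power) domain: Σ 10^(Lᵢ/10) = 10^(75.4/10) + 10^(73.2/10) + 10^(77.9/10) + 10^(65.3/10) = 1.206e+08.
L_total = 10·log₁₀(1.206e+08) = 80.8 dB.

80.8 dB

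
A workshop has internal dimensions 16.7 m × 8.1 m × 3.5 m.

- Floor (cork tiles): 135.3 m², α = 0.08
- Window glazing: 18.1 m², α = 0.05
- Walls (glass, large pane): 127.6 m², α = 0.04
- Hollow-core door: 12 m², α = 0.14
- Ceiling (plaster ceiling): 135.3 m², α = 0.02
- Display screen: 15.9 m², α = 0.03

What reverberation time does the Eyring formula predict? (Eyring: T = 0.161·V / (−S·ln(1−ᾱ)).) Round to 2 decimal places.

3.43 seconds

Total surface area S = 135.3 + 18.1 + 127.6 + 12 + 135.3 + 15.9 = 444.2 m².
Σ(Sᵢαᵢ) = 135.3×0.08 + 18.1×0.05 + 127.6×0.04 + 12×0.14 + 135.3×0.02 + 15.9×0.03 = 21.696.
ᾱ = 21.696 / 444.2 = 0.0488.
Eyring denominator: −S ln(1−ᾱ) = 22.224.
V = 16.7 × 8.1 × 3.5 = 473.445 m³.
RT60 = 0.161 × 473.445 / 22.224 = 3.43 s.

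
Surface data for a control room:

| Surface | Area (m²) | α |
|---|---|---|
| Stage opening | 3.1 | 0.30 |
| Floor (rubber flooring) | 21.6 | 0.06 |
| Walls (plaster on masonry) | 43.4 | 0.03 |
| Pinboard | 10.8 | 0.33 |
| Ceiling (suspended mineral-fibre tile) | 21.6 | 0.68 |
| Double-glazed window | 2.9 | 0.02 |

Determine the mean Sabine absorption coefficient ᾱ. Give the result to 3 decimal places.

S = Σ Sᵢ = 3.1 + 21.6 + 43.4 + 10.8 + 21.6 + 2.9 = 103.4 m².
A = 3.1×0.30 + 21.6×0.06 + 43.4×0.03 + 10.8×0.33 + 21.6×0.68 + 2.9×0.02 = 21.838 sabins.
ᾱ = A/S = 0.211.

0.211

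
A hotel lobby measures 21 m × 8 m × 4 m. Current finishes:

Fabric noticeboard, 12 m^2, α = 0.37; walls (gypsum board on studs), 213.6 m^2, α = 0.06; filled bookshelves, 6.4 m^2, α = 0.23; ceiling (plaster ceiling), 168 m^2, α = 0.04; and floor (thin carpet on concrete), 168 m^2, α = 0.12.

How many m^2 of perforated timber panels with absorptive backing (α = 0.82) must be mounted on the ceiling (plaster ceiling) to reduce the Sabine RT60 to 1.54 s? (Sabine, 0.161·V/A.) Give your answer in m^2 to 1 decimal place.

31.6

Summing Sᵢαᵢ: 4.440 + 12.816 + 1.472 + 6.720 + 20.160 → A₁ = 45.608 sabins.
Required A₂ = 0.161·672/1.54 = 70.255 sabins.
ΔA needed = 70.255 − 45.608 = 24.647 sabins.
Each m^2 of panel replacing the ceiling (plaster ceiling) adds (0.82 − 0.04) = 0.78 sabins.
Area = ΔA/Δα = 24.647/0.78 = 31.6 m^2.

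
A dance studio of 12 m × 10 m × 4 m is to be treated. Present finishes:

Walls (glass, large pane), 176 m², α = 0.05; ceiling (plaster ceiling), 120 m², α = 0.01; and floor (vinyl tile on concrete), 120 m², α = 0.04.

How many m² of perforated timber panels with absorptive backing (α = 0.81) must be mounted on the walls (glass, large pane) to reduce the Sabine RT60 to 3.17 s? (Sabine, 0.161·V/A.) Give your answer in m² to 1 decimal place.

12.6

A₁ = Σ Sᵢαᵢ = 176*0.05 + 120*0.01 + 120*0.04 = 14.800 sabins.
V = 480 m³. Target absorption A₂ = 0.161 × 480 / 3.17 = 24.379 sabins.
ΔA needed = 24.379 − 14.800 = 9.579 sabins.
Each m² of panel replacing the walls (glass, large pane) adds (0.81 − 0.05) = 0.76 sabins.
Area = ΔA/Δα = 9.579/0.76 = 12.6 m².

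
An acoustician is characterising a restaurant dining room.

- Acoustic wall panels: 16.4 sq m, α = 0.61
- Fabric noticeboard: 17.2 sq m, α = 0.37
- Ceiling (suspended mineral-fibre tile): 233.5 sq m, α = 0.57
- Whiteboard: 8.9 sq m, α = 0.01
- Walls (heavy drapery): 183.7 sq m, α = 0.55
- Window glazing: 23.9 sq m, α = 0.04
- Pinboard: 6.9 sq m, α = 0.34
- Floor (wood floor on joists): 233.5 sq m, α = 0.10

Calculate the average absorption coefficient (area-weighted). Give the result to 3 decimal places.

0.383

Total surface area S = 724.0 sq m.
A = 16.4×0.61 + 17.2×0.37 + 233.5×0.57 + 8.9×0.01 + 183.7×0.55 + 23.9×0.04 + 6.9×0.34 + 233.5×0.10 = 277.239 sabins.
ᾱ = 277.239 / 724.0 = 0.383.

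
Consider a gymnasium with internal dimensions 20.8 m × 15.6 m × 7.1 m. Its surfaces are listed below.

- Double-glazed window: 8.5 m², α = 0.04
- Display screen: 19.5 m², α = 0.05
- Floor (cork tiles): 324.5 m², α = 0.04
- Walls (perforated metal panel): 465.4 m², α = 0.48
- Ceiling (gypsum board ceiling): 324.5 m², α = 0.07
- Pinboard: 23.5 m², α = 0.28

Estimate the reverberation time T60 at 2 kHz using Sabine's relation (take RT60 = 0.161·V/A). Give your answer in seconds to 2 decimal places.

1.39 s

Summing Sᵢαᵢ: 0.340 + 0.975 + 12.980 + 223.392 + 22.715 + 6.580 → A = 266.982 sabins.
V = 20.8·15.6·7.1 = 2303.808 m³.
RT60 = 0.161 · V / A = 0.161 × 2303.808 / 266.982 = 1.39 s.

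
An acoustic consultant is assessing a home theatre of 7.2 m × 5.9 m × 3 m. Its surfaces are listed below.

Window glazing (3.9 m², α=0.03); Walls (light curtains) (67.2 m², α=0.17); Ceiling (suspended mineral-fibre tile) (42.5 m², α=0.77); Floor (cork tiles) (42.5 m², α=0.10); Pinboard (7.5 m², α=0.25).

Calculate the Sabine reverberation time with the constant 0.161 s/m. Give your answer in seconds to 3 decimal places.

Summing Sᵢαᵢ: 0.117 + 11.424 + 32.725 + 4.250 + 1.875 → A = 50.391 sabins.
V = 7.2·5.9·3 = 127.44 m³.
RT60 = 0.161 · V / A = 0.161 × 127.44 / 50.391 = 0.407 s.

0.407 s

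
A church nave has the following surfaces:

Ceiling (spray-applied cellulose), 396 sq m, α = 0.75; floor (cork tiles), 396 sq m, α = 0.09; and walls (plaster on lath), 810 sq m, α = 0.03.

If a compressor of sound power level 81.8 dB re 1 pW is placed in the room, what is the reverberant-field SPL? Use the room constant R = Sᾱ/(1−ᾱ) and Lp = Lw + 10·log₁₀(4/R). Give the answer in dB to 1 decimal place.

A = 356.940 sabins; S = 1602.0 sq m.
ᾱ = 0.2228, so room constant R = A/(1−ᾱ) = 459.264 sq m.
Lp = Lw + 10 log₁₀(4/R) = 81.8 -20.60 = 61.2 dB.

61.2 dB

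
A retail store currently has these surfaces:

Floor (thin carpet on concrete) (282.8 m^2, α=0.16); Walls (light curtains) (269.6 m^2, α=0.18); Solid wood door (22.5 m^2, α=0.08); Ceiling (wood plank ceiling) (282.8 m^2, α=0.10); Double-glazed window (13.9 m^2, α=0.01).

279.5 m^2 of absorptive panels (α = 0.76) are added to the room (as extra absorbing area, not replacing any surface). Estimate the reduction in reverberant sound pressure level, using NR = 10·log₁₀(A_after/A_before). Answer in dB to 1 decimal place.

Total absorption A_before = 282.8·0.16 + 269.6·0.18 + 22.5·0.08 + 282.8·0.10 + 13.9·0.01
  = 45.248 + 48.528 + 1.800 + 28.280 + 0.139 = 123.995 m^2 sabins.
Added absorption = 279.5 × 0.76 = 212.420 sabins.
New total A_after = 336.415 sabins.
NR = 10·log₁₀(336.415/123.995) = 4.3 dB.

4.3 dB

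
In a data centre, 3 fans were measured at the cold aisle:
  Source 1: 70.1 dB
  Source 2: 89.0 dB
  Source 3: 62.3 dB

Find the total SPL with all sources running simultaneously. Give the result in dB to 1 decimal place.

89.1 dB

Σ 10^(Lᵢ/10) = 8.063e+08.
L_total = 10·log₁₀(8.063e+08) = 89.1 dB.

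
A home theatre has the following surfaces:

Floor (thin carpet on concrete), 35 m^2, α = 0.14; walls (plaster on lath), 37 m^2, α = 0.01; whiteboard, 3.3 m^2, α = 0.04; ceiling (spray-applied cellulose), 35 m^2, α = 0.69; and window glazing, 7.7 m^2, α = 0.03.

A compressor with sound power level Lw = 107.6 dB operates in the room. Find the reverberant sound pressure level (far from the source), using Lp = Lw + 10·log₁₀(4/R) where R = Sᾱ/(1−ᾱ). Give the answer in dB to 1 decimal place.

97.6 dB

Σ(Sᵢαᵢ) = 35×0.14 + 37×0.01 + 3.3×0.04 + 35×0.69 + 7.7×0.03 = 29.783; total area S = 118.0 m^2.
ᾱ = 0.2524, so room constant R = A/(1−ᾱ) = 39.838 m^2.
Lp = Lw + 10 log₁₀(4/R) = 107.6 -9.98 = 97.6 dB.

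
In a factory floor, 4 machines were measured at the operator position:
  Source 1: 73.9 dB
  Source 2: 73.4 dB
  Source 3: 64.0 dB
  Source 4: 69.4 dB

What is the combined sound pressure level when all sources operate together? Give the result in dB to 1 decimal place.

Converting to relative power and adding: 10^(73.9/10) + 10^(73.4/10) + 10^(64.0/10) + 10^(69.4/10) = 5.765e+07.
L_total = 10·log₁₀(5.765e+07) = 77.6 dB.

77.6 dB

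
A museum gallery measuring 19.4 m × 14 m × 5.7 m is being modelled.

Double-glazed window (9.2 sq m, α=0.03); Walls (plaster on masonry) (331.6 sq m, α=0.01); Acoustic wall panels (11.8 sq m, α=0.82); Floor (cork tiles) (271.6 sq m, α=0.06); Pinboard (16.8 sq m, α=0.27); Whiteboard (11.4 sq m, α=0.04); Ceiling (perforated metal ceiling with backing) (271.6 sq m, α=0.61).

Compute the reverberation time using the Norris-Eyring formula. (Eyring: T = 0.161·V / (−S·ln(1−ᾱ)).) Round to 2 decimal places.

1.10 seconds

Total surface area S = 9.2 + 331.6 + 11.8 + 271.6 + 16.8 + 11.4 + 271.6 = 924.0 sq m.
Σ(Sᵢαᵢ) = 9.2×0.03 + 331.6×0.01 + 11.8×0.82 + 271.6×0.06 + 16.8×0.27 + 11.4×0.04 + 271.6×0.61 = 200.232.
ᾱ = 200.232 / 924.0 = 0.2167.
−S·ln(1−ᾱ) = −924.0 × ln(1 − 0.2167) = 225.677.
V = 19.4 × 14 × 5.7 = 1548.12 m³.
RT60 = 0.161 × 1548.12 / 225.677 = 1.10 s.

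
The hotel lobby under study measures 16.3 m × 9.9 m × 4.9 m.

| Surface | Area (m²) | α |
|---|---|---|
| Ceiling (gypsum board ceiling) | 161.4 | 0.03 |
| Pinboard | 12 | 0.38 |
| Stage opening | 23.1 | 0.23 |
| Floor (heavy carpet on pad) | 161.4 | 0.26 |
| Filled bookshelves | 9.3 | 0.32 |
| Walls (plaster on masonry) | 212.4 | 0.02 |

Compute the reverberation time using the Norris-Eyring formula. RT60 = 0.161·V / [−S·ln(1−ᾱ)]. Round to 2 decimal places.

S = Σ Sᵢ = 579.6 m².
Σ(Sᵢαᵢ) = 161.4×0.03 + 12×0.38 + 23.1×0.23 + 161.4×0.26 + 9.3×0.32 + 212.4×0.02 = 63.903.
ᾱ = 63.903 / 579.6 = 0.1103.
Eyring denominator: −S ln(1−ᾱ) = 67.738.
V = 16.3 × 9.9 × 4.9 = 790.713 m³.
RT60 = 0.161 × 790.713 / 67.738 = 1.88 s.

1.88 sec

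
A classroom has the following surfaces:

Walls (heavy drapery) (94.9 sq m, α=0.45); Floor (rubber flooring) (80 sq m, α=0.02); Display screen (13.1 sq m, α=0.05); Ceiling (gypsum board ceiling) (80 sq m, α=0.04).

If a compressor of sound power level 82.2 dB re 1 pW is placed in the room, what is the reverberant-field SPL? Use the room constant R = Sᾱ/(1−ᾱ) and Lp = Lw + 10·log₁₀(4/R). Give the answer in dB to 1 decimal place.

A = 48.160 sabins; S = 268.0 sq m.
ᾱ = 0.1797, so room constant R = A/(1−ᾱ) = 58.710 sq m.
Lp = Lw + 10 log₁₀(4/R) = 82.2 -11.67 = 70.5 dB.

70.5 dB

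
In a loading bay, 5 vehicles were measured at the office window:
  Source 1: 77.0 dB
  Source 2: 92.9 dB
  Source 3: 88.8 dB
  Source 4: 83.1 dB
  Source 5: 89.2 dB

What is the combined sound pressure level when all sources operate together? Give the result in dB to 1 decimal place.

Sum in the linear (power) domain: Σ 10^(Lᵢ/10) = 10^(77.0/10) + 10^(92.9/10) + 10^(88.8/10) + 10^(83.1/10) + 10^(89.2/10) = 3.794e+09.
Back to dB: 10·log₁₀ Σ = 95.8 dB.

95.8 dB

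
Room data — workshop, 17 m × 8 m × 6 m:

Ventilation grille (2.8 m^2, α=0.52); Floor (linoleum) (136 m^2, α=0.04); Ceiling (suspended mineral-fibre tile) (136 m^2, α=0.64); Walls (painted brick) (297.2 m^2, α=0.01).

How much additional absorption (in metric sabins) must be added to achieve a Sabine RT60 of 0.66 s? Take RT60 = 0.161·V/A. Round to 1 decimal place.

102.1 sabins

Summing Sᵢαᵢ: 1.456 + 5.440 + 87.040 + 2.972 → A₁ = 96.908 sabins.
For T = 0.66 s, need A₂ = 0.161·V/T = 0.161·816/0.66 = 199.055 sabins.
Shortfall: 199.055 − 96.908 = 102.1 sabins.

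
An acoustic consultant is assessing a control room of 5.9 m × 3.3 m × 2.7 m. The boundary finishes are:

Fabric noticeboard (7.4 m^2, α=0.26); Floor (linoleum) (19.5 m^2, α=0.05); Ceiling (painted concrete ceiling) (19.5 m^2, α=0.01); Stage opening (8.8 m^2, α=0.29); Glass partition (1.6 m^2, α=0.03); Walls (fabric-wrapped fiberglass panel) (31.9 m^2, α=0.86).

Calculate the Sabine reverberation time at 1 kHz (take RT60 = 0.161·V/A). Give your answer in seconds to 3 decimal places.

Total absorption A = 7.4×0.26 + 19.5×0.05 + 19.5×0.01 + 8.8×0.29 + 1.6×0.03 + 31.9×0.86
  = 1.924 + 0.975 + 0.195 + 2.552 + 0.048 + 27.434 = 33.128 m^2 sabins.
Room volume: 52.569 m³.
RT60 = 0.161 · V / A = 0.161 × 52.569 / 33.128 = 0.255 s.

0.255 s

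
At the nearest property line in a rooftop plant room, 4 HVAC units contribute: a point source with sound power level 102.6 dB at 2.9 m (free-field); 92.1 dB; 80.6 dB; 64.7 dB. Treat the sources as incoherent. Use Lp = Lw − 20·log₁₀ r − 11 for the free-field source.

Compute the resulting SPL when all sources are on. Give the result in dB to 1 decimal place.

Source at 2.9 m: Lp = 102.6 − 20·log₁₀(2.9) − 11 = 82.4 dB.
Σ 10^(Lᵢ/10) = 1.913e+09.
L_total = 10·log₁₀(1.913e+09) = 92.8 dB.

92.8 dB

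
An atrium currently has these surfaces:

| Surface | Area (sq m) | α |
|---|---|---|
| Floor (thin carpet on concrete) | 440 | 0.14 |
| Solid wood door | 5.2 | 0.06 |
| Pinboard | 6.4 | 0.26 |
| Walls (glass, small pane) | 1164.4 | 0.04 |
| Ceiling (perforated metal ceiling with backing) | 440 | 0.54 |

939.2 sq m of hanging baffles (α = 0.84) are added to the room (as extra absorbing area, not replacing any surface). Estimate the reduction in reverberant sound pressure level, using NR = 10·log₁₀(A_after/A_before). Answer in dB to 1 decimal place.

Summing Sᵢαᵢ: 61.600 + 0.312 + 1.664 + 46.576 + 237.600 → A_before = 347.752 sabins.
Added absorption = 939.2 × 0.84 = 788.928 sabins.
A_after = 347.752 + 788.928 = 1136.680 sabins.
NR = 10·log₁₀(1136.680/347.752) = 5.1 dB.

5.1 dB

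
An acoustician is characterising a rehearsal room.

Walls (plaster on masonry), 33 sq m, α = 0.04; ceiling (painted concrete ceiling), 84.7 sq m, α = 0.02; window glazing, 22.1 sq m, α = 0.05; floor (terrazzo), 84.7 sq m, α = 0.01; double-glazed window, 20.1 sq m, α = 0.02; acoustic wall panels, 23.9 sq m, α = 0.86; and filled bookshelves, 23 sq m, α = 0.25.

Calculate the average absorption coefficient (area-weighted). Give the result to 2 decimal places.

0.11

Total surface area S = 291.5 sq m.
Weighted sum Σ Sα = 31.672.
ᾱ = 31.672 / 291.5 = 0.11.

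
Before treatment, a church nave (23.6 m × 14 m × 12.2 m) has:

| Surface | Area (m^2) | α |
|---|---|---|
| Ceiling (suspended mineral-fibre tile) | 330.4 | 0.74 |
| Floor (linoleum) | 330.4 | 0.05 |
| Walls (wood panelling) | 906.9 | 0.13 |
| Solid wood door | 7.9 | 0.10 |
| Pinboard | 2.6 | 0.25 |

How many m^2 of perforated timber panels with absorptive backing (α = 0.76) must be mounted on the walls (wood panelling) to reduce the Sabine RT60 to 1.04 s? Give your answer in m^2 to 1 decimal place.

386.8

A₁ = Σ Sᵢαᵢ = 330.4×0.74 + 330.4×0.05 + 906.9×0.13 + 7.9×0.10 + 2.6×0.25 = 380.353 sabins.
V = 4030.88 m³. Target absorption A₂ = 0.161 × 4030.88 / 1.04 = 624.011 sabins.
Absorption to add: 624.011 − 380.353 = 243.658 sabins.
Each m^2 of panel replacing the walls (wood panelling) adds (0.76 − 0.13) = 0.63 sabins.
Area = ΔA/Δα = 243.658/0.63 = 386.8 m^2.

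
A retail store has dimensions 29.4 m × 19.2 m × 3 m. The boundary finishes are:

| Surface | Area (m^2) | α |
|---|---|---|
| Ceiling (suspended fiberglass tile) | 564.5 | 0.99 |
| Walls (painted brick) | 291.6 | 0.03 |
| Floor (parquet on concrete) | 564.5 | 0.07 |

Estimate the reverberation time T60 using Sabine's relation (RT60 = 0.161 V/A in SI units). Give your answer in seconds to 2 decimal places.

Equivalent absorption area: A = 564.5*0.99 + 291.6*0.03 + 564.5*0.07 = 607.118 m^2.
Volume V = 29.4 × 19.2 × 3 = 1693.44 m³.
RT60 = 0.161 · V / A = 0.161 × 1693.44 / 607.118 = 0.45 s.

0.45 s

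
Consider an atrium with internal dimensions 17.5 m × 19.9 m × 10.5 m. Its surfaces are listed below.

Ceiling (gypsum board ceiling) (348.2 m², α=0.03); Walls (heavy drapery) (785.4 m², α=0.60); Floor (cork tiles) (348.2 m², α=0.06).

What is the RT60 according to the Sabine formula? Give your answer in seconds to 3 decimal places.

1.171 seconds

Equivalent absorption area: A = 348.2*0.03 + 785.4*0.60 + 348.2*0.06 = 502.578 m².
V = 17.5·19.9·10.5 = 3656.625 m³.
T = 0.161 V/A = 0.161·3656.625/502.578 = 1.171 s.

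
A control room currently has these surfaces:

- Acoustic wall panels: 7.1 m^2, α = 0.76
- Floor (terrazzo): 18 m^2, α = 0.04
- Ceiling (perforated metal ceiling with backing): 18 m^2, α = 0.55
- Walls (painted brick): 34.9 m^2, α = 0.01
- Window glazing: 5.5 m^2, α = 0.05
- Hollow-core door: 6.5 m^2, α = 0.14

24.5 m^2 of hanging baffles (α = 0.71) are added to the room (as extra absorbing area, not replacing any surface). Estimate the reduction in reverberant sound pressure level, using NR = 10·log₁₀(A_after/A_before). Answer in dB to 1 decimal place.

Equivalent absorption area: A_before = 7.1·0.76 + 18·0.04 + 18·0.55 + 34.9·0.01 + 5.5·0.05 + 6.5·0.14 = 17.550 m^2.
Added absorption = 24.5 × 0.71 = 17.395 sabins.
A_after = 17.550 + 17.395 = 34.945 sabins.
NR = 10·log₁₀(34.945/17.550) = 3.0 dB.

3.0 dB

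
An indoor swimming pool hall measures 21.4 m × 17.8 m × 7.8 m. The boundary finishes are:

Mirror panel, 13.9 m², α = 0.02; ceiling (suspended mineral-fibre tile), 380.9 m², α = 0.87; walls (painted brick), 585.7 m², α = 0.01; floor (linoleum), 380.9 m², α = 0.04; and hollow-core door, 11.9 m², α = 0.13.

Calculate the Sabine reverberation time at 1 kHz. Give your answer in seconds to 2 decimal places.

1.35 s

Total absorption A = 13.9*0.02 + 380.9*0.87 + 585.7*0.01 + 380.9*0.04 + 11.9*0.13
  = 0.278 + 331.383 + 5.857 + 15.236 + 1.547 = 354.301 m² sabins.
Volume V = 21.4 × 17.8 × 7.8 = 2971.176 m³.
Sabine: RT60 = 0.161 × 2971.176 / 354.301 = 1.35 s.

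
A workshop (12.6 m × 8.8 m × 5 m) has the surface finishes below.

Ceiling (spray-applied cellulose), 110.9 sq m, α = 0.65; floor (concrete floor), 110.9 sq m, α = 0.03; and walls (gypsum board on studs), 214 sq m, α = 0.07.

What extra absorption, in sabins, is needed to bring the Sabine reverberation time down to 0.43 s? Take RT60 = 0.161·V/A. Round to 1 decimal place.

Equivalent absorption area: A₁ = 110.9×0.65 + 110.9×0.03 + 214×0.07 = 90.392 sq m.
For T = 0.43 s, need A₂ = 0.161·V/T = 0.161·554.4/0.43 = 207.578 sabins.
Additional absorption ΔA = 207.578 − 90.392 = 117.2 sabins.

117.2 sabins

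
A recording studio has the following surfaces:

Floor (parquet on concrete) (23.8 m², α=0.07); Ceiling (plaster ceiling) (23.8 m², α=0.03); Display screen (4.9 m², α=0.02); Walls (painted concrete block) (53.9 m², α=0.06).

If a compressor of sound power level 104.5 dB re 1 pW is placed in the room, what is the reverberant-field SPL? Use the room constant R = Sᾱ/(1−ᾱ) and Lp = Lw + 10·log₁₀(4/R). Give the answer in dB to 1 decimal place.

A = 5.712 sabins; S = 106.4 m².
ᾱ = 0.0537, so room constant R = A/(1−ᾱ) = 6.036 m².
Lp = Lw + 10 log₁₀(4/R) = 104.5 -1.79 = 102.7 dB.

102.7 dB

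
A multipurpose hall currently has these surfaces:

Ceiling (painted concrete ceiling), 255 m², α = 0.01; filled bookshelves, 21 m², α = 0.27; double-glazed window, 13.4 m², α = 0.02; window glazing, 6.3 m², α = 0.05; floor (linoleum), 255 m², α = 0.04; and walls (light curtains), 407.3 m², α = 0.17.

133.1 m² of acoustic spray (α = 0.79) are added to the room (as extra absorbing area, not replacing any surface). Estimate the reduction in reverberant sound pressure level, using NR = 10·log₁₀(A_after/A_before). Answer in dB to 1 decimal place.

Total absorption A_before = 255·0.01 + 21·0.27 + 13.4·0.02 + 6.3·0.05 + 255·0.04 + 407.3·0.17
  = 2.550 + 5.670 + 0.268 + 0.315 + 10.200 + 69.241 = 88.244 m² sabins.
Added absorption = 133.1 × 0.79 = 105.149 sabins.
New total A_after = 193.393 sabins.
NR = 10·log₁₀(193.393/88.244) = 3.4 dB.

3.4 dB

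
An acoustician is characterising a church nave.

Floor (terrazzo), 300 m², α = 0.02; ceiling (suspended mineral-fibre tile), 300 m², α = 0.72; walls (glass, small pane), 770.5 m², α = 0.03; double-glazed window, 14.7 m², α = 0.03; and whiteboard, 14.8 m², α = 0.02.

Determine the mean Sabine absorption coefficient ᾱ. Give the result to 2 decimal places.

S = Σ Sᵢ = 300 + 300 + 770.5 + 14.7 + 14.8 = 1400.0 m².
A = 300·0.02 + 300·0.72 + 770.5·0.03 + 14.7·0.03 + 14.8·0.02 = 245.852 sabins.
ᾱ = 245.852 / 1400.0 = 0.18.

0.18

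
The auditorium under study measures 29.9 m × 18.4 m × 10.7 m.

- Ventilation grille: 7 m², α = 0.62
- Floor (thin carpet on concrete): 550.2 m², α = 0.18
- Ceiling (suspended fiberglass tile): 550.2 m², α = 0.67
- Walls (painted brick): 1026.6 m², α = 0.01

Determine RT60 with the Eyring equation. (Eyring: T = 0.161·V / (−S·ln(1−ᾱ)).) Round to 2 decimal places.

S = Σ Sᵢ = 2134.0 m².
Σ(Sᵢαᵢ) = 7·0.62 + 550.2·0.18 + 550.2·0.67 + 1026.6·0.01 = 482.276.
Mean coefficient ᾱ = A/S = 0.2260.
Eyring denominator: −S ln(1−ᾱ) = 546.695.
V = 29.9 × 18.4 × 10.7 = 5886.712 m³.
RT60 = 0.161 × 5886.712 / 546.695 = 1.73 s.

1.73 sec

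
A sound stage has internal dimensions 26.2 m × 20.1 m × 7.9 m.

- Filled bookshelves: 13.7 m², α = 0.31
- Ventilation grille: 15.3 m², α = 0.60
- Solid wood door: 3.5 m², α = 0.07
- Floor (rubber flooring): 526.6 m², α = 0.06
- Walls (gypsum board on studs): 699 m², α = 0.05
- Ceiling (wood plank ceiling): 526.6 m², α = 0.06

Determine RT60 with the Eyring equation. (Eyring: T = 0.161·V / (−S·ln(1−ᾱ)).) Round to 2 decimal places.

5.80 s

S = Σ Sᵢ = 1784.7 m².
Absorption A = 13.7·0.31 + 15.3·0.60 + 3.5·0.07 + 526.6·0.06 + 699·0.05 + 526.6·0.06 = 111.814 sabins.
Mean coefficient ᾱ = A/S = 0.0627.
Eyring denominator: −S ln(1−ᾱ) = 115.563.
V = 26.2 × 20.1 × 7.9 = 4160.298 m³.
RT60 = 0.161 × 4160.298 / 115.563 = 5.80 s.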